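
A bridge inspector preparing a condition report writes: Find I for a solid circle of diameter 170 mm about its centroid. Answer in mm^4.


r = d / 2 = 170 / 2 = 85.0 mm
I = pi * r^4 / 4 = pi * 85.0^4 / 4
= 40998275.0 mm^4

40998275.0 mm^4


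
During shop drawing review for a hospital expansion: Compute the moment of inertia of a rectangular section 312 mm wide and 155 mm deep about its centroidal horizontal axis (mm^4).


I = b * h^3 / 12
= 312 * 155^3 / 12
= 312 * 3723875 / 12
= 96820750.0 mm^4

96820750.0 mm^4


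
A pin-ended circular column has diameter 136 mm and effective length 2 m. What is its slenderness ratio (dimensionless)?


Radius of gyration r = d / 4 = 136 / 4 = 34.0 mm
L_eff = 2000.0 mm
Slenderness ratio = L / r = 2000.0 / 34.0 = 58.82 (dimensionless)

58.82 (dimensionless)


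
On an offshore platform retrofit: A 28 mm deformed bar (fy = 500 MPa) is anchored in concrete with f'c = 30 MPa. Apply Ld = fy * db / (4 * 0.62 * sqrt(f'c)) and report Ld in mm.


Ld = (fy * db) / (4 * 0.62 * sqrt(f'c))
= (500 * 28) / (4 * 0.62 * sqrt(30))
= 14000 / 13.5835
= 1030.66 mm

1030.66 mm


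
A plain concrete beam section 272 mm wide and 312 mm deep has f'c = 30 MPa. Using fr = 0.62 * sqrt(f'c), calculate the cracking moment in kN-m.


fr = 0.62 * sqrt(30) = 0.62 * 5.4772 = 3.3959 MPa
I = 272 * 312^3 / 12 = 688416768.0 mm^4
y_t = 156.0 mm
M_cr = fr * I / y_t = 3.3959 * 688416768.0 / 156.0 N-mm
= 14.9858 kN-m

14.9858 kN-m


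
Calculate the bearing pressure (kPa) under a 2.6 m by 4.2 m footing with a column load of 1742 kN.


A = 2.6 * 4.2 = 10.92 m^2
q = P / A = 1742 / 10.92
= 159.5238 kPa

159.5238 kPa


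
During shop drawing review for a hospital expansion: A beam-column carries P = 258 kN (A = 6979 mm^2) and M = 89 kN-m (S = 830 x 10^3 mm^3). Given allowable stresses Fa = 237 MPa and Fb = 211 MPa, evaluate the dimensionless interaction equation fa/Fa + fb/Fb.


f_a = P / A = 258000.0 / 6979 = 36.968 MPa
f_b = M / S = 89000000.0 / 830000.0 = 107.2289 MPa
Ratio = f_a / Fa + f_b / Fb
= 36.968 / 237 + 107.2289 / 211
= 0.6642 (dimensionless)

0.6642 (dimensionless)


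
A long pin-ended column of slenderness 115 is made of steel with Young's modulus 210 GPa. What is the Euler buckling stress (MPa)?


sigma_cr = pi^2 * E / lambda^2
= 9.8696 * 210000.0 / 115^2
= 9.8696 * 210000.0 / 13225
= 156.7196 MPa

156.7196 MPa


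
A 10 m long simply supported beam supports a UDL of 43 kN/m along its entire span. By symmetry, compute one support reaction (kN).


Total load = w * L = 43 * 10 = 430 kN
By symmetry, each reaction R = total / 2 = 430 / 2 = 215.0 kN

215.0 kN


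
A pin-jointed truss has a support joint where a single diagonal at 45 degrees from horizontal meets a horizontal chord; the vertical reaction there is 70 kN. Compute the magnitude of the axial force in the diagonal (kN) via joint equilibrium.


At the joint, only the diagonal has a vertical component, so vertical equilibrium gives:
F * sin(45) = 70
F = 70 / sin(45)
= 70 / 0.707107
= 98.99 kN

98.99 kN


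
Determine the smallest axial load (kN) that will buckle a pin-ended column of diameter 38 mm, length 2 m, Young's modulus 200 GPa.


I = pi * d^4 / 64 = 102353.87 mm^4
L = 2000.0 mm
P_cr = pi^2 * E * I / L^2
= 9.8696 * 200000.0 * 102353.87 / 2000.0^2
= 50509.61 N = 50.5096 kN

50.5096 kN


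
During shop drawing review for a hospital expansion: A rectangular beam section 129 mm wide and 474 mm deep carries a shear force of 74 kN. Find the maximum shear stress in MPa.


A = b * h = 129 * 474 = 61146 mm^2
V = 74 kN = 74000.0 N
tau_max = 1.5 * V / A = 1.5 * 74000.0 / 61146
= 1.8153 MPa

1.8153 MPa


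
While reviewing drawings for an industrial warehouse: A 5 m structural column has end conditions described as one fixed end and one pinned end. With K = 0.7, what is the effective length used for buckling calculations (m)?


L_eff = K * L
= 0.7 * 5
= 3.5 m

3.5 m


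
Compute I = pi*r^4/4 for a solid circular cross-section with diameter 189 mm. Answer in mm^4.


r = d / 2 = 189 / 2 = 94.5 mm
I = pi * r^4 / 4 = pi * 94.5^4 / 4
= 62635004.85 mm^4

62635004.85 mm^4


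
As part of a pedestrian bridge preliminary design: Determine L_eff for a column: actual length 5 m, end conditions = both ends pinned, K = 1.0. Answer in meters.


L_eff = K * L
= 1.0 * 5
= 5.0 m

5.0 m


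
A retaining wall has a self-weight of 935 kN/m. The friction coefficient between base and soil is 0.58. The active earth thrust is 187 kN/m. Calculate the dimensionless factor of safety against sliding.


Resisting force = mu * W = 0.58 * 935 = 542.3 kN/m
FOS = Resisting / Driving = 542.3 / 187
= 2.9 (dimensionless)

2.9 (dimensionless)


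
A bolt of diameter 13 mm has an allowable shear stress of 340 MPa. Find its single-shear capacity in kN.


A = pi * d^2 / 4 = pi * 13^2 / 4 = 132.7323 mm^2
V = f_v * A / 1000 = 340 * 132.7323 / 1000
= 45.129 kN

45.129 kN


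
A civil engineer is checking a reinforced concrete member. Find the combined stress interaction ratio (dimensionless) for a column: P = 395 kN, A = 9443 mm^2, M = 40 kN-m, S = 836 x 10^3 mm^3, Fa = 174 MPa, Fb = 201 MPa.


f_a = P / A = 395000.0 / 9443 = 41.8299 MPa
f_b = M / S = 40000000.0 / 836000.0 = 47.8469 MPa
Ratio = f_a / Fa + f_b / Fb
= 41.8299 / 174 + 47.8469 / 201
= 0.4784 (dimensionless)

0.4784 (dimensionless)


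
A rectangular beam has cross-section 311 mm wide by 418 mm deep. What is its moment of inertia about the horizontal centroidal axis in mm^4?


I = b * h^3 / 12
= 311 * 418^3 / 12
= 311 * 73034632 / 12
= 1892814212.67 mm^4

1892814212.67 mm^4


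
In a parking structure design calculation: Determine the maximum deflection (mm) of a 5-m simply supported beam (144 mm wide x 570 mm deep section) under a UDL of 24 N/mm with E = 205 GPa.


I = 144 * 570^3 / 12 = 2222316000.0 mm^4
L = 5000.0 mm, w = 24 N/mm, E = 205000.0 MPa
delta = 5 * w * L^4 / (384 * E * I)
= 5 * 24 * 5000.0^4 / (384 * 205000.0 * 2222316000.0)
= 0.4287 mm

0.4287 mm


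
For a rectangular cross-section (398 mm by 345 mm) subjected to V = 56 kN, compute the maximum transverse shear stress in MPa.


A = b * h = 398 * 345 = 137310 mm^2
V = 56 kN = 56000.0 N
tau_max = 1.5 * V / A = 1.5 * 56000.0 / 137310
= 0.6118 MPa

0.6118 MPa


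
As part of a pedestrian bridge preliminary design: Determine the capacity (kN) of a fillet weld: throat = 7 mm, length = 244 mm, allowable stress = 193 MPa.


Strength = throat * length * allowable stress
= 7 * 244 * 193 N
= 329644 N
= 329.64 kN

329.64 kN


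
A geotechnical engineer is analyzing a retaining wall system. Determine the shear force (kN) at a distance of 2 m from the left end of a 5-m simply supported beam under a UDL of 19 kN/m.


R_A = w * L / 2 = 19 * 5 / 2 = 47.5 kN
V(x) = R_A - w * x = 47.5 - 19 * 2
= 9.5 kN

9.5 kN


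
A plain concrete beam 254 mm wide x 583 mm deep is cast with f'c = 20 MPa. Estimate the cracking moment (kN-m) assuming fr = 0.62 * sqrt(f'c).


fr = 0.62 * sqrt(20) = 0.62 * 4.4721 = 2.7727 MPa
I = 254 * 583^3 / 12 = 4194286908.17 mm^4
y_t = 291.5 mm
M_cr = fr * I / y_t = 2.7727 * 4194286908.17 / 291.5 N-mm
= 39.8957 kN-m

39.8957 kN-m


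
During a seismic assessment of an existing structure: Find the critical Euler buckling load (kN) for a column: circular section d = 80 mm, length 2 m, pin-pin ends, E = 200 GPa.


I = pi * d^4 / 64 = 2010619.3 mm^4
L = 2000.0 mm
P_cr = pi^2 * E * I / L^2
= 9.8696 * 200000.0 * 2010619.3 / 2000.0^2
= 992200.85 N = 992.2009 kN

992.2009 kN


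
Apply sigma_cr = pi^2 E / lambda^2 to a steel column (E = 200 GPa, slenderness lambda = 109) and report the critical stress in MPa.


sigma_cr = pi^2 * E / lambda^2
= 9.8696 * 200000.0 / 109^2
= 9.8696 * 200000.0 / 11881
= 166.141 MPa

166.141 MPa


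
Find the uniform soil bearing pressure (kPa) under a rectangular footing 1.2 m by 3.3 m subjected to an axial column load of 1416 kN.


A = 1.2 * 3.3 = 3.96 m^2
q = P / A = 1416 / 3.96
= 357.5758 kPa

357.5758 kPa


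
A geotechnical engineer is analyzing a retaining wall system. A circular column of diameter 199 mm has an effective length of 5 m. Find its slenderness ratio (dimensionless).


Radius of gyration r = d / 4 = 199 / 4 = 49.75 mm
L_eff = 5000.0 mm
Slenderness ratio = L / r = 5000.0 / 49.75 = 100.5 (dimensionless)

100.5 (dimensionless)


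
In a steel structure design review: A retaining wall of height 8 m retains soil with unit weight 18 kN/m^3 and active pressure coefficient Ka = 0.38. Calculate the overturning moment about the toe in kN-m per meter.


Pa = 0.5 * Ka * gamma * H^2
= 0.5 * 0.38 * 18 * 8^2
= 218.88 kN/m
Arm = H / 3 = 8 / 3 = 2.6667 m
Mo = Pa * arm = Pa * H / 3 = 218.88 * 8 / 3 = 583.68 kN-m/m

583.68 kN-m/m


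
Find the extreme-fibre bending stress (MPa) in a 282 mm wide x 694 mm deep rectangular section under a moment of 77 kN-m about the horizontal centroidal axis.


I = b * h^3 / 12 = 282 * 694^3 / 12 = 7855001524.0 mm^4
y = h / 2 = 694 / 2 = 347.0 mm
M = 77 kN-m = 77000000.0 N-mm
sigma = M * y / I = 77000000.0 * 347.0 / 7855001524.0
= 3.4 MPa

3.4 MPa


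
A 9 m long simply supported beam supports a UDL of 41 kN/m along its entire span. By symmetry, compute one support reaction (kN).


Total load = w * L = 41 * 9 = 369 kN
By symmetry, each reaction R = total / 2 = 369 / 2 = 184.5 kN

184.5 kN


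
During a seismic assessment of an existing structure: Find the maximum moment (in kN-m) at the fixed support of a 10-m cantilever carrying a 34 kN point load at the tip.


For a cantilever with a point load at the free end:
M_max = P * L = 34 * 10 = 340 kN-m

340 kN-m


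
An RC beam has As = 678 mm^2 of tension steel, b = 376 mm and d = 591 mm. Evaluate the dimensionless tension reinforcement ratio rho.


rho = As / (b * d)
= 678 / (376 * 591)
= 678 / 222216
= 0.003051 (dimensionless)

0.003051 (dimensionless)


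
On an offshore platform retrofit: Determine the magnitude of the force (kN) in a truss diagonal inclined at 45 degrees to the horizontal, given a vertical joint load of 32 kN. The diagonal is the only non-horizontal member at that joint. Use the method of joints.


At the joint, only the diagonal has a vertical component, so vertical equilibrium gives:
F * sin(45) = 32
F = 32 / sin(45)
= 32 / 0.707107
= 45.25 kN

45.25 kN


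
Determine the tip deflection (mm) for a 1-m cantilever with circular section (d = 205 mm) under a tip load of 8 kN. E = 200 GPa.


I = pi * d^4 / 64 = pi * 205^4 / 64 = 86693261.7 mm^4
L = 1000.0 mm, P = 8000.0 N, E = 200000.0 MPa
delta = P * L^3 / (3 * E * I)
= 8000.0 * 1000.0^3 / (3 * 200000.0 * 86693261.7)
= 0.1538 mm

0.1538 mm


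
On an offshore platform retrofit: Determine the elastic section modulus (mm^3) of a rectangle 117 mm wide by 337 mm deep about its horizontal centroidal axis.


S = b * h^2 / 6
= 117 * 337^2 / 6
= 117 * 113569 / 6
= 2214595.5 mm^3

2214595.5 mm^3


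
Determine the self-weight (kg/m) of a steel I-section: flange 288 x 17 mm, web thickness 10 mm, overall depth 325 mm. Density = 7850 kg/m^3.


A_flanges = 2 * 288 * 17 = 9792 mm^2
A_web = (325 - 2 * 17) * 10 = 2910 mm^2
A_total = 9792 + 2910 = 12702 mm^2 = 0.012702 m^2
Weight = rho * A = 7850 * 0.012702 = 99.7107 kg/m

99.7107 kg/m


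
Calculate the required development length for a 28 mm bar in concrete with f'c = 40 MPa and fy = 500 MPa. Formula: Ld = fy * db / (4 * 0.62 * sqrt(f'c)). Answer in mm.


Ld = (fy * db) / (4 * 0.62 * sqrt(f'c))
= (500 * 28) / (4 * 0.62 * sqrt(40))
= 14000 / 15.6849
= 892.58 mm

892.58 mm


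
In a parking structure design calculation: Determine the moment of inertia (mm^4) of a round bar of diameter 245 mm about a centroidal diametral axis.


r = d / 2 = 245 / 2 = 122.5 mm
I = pi * r^4 / 4 = pi * 122.5^4 / 4
= 176861879.6 mm^4

176861879.6 mm^4


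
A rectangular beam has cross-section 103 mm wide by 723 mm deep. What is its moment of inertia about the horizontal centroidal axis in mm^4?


I = b * h^3 / 12
= 103 * 723^3 / 12
= 103 * 377933067 / 12
= 3243925491.75 mm^4

3243925491.75 mm^4


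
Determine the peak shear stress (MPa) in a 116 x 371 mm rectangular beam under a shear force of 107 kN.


A = b * h = 116 * 371 = 43036 mm^2
V = 107 kN = 107000.0 N
tau_max = 1.5 * V / A = 1.5 * 107000.0 / 43036
= 3.7294 MPa

3.7294 MPa


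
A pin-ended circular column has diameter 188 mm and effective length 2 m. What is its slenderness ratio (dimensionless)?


Radius of gyration r = d / 4 = 188 / 4 = 47.0 mm
L_eff = 2000.0 mm
Slenderness ratio = L / r = 2000.0 / 47.0 = 42.55 (dimensionless)

42.55 (dimensionless)


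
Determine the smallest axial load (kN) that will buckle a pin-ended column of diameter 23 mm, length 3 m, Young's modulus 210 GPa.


I = pi * d^4 / 64 = 13736.66 mm^4
L = 3000.0 mm
P_cr = pi^2 * E * I / L^2
= 9.8696 * 210000.0 * 13736.66 / 3000.0^2
= 3163.43 N = 3.1634 kN

3.1634 kN


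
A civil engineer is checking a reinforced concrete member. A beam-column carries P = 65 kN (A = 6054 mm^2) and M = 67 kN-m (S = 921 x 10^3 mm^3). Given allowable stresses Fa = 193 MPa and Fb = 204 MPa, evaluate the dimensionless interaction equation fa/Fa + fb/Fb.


f_a = P / A = 65000.0 / 6054 = 10.7367 MPa
f_b = M / S = 67000000.0 / 921000.0 = 72.747 MPa
Ratio = f_a / Fa + f_b / Fb
= 10.7367 / 193 + 72.747 / 204
= 0.4122 (dimensionless)

0.4122 (dimensionless)


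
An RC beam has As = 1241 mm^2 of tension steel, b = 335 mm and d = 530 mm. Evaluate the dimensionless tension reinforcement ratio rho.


rho = As / (b * d)
= 1241 / (335 * 530)
= 1241 / 177550
= 0.00699 (dimensionless)

0.00699 (dimensionless)


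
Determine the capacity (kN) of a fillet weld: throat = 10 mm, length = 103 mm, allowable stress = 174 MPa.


Strength = throat * length * allowable stress
= 10 * 103 * 174 N
= 179220 N
= 179.22 kN

179.22 kN


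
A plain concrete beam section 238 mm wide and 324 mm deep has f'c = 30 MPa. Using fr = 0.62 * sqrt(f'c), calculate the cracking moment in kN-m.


fr = 0.62 * sqrt(30) = 0.62 * 5.4772 = 3.3959 MPa
I = 238 * 324^3 / 12 = 674575776.0 mm^4
y_t = 162.0 mm
M_cr = fr * I / y_t = 3.3959 * 674575776.0 / 162.0 N-mm
= 14.1406 kN-m

14.1406 kN-m


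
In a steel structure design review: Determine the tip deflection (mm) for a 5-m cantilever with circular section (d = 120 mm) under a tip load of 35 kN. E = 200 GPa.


I = pi * d^4 / 64 = pi * 120^4 / 64 = 10178760.2 mm^4
L = 5000.0 mm, P = 35000.0 N, E = 200000.0 MPa
delta = P * L^3 / (3 * E * I)
= 35000.0 * 5000.0^3 / (3 * 200000.0 * 10178760.2)
= 716.361 mm

716.361 mm


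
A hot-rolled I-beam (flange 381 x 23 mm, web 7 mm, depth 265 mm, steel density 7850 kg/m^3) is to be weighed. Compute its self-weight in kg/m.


A_flanges = 2 * 381 * 23 = 17526 mm^2
A_web = (265 - 2 * 23) * 7 = 1533 mm^2
A_total = 17526 + 1533 = 19059 mm^2 = 0.019059 m^2
Weight = rho * A = 7850 * 0.019059 = 149.6131 kg/m

149.6131 kg/m


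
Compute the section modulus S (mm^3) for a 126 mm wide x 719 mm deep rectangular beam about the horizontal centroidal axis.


S = b * h^2 / 6
= 126 * 719^2 / 6
= 126 * 516961 / 6
= 10856181.0 mm^3

10856181.0 mm^3


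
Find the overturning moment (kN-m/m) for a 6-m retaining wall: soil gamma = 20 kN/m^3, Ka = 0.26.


Pa = 0.5 * Ka * gamma * H^2
= 0.5 * 0.26 * 20 * 6^2
= 93.6 kN/m
Arm = H / 3 = 6 / 3 = 2.0 m
Mo = Pa * arm = Pa * H / 3 = 93.6 * 6 / 3 = 187.2 kN-m/m

187.2 kN-m/m


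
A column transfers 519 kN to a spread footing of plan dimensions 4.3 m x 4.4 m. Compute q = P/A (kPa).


A = 4.3 * 4.4 = 18.92 m^2
q = P / A = 519 / 18.92
= 27.4313 kPa

27.4313 kPa


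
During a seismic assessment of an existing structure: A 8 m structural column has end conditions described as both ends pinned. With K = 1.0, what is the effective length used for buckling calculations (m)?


L_eff = K * L
= 1.0 * 8
= 8.0 m

8.0 m


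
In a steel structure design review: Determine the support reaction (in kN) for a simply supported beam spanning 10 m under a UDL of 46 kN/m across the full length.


Total load = w * L = 46 * 10 = 460 kN
By symmetry, each reaction R = total / 2 = 460 / 2 = 230.0 kN

230.0 kN


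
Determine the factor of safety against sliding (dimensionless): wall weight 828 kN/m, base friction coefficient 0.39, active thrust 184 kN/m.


Resisting force = mu * W = 0.39 * 828 = 322.92 kN/m
FOS = Resisting / Driving = 322.92 / 184
= 1.755 (dimensionless)

1.755 (dimensionless)


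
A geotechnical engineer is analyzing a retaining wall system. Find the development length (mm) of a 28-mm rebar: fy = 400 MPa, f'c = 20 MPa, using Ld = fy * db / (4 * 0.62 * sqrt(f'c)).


Ld = (fy * db) / (4 * 0.62 * sqrt(f'c))
= (400 * 28) / (4 * 0.62 * sqrt(20))
= 11200 / 11.0909
= 1009.84 mm

1009.84 mm


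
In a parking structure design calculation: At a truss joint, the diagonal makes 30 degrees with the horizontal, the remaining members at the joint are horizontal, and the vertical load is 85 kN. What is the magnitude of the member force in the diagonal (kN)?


At the joint, only the diagonal has a vertical component, so vertical equilibrium gives:
F * sin(30) = 85
F = 85 / sin(30)
= 85 / 0.5
= 170.0 kN

170.0 kN


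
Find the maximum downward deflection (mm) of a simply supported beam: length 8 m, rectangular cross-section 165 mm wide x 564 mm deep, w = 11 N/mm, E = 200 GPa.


I = 165 * 564^3 / 12 = 2466834480.0 mm^4
L = 8000.0 mm, w = 11 N/mm, E = 200000.0 MPa
delta = 5 * w * L^4 / (384 * E * I)
= 5 * 11 * 8000.0^4 / (384 * 200000.0 * 2466834480.0)
= 1.1891 mm

1.1891 mm


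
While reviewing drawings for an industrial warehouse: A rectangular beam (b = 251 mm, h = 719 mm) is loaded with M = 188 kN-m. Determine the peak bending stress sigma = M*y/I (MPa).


I = b * h^3 / 12 = 251 * 719^3 / 12 = 7774619559.08 mm^4
y = h / 2 = 719 / 2 = 359.5 mm
M = 188 kN-m = 188000000.0 N-mm
sigma = M * y / I = 188000000.0 * 359.5 / 7774619559.08
= 8.69 MPa

8.69 MPa


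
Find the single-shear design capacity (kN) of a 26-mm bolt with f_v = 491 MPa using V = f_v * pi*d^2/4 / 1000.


A = pi * d^2 / 4 = pi * 26^2 / 4 = 530.9292 mm^2
V = f_v * A / 1000 = 491 * 530.9292 / 1000
= 260.6862 kN

260.6862 kN


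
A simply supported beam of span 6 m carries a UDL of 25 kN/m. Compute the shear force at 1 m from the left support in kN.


R_A = w * L / 2 = 25 * 6 / 2 = 75.0 kN
V(x) = R_A - w * x = 75.0 - 25 * 1
= 50.0 kN

50.0 kN


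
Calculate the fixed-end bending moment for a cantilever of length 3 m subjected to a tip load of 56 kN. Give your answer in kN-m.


For a cantilever with a point load at the free end:
M_max = P * L = 56 * 3 = 168 kN-m

168 kN-m


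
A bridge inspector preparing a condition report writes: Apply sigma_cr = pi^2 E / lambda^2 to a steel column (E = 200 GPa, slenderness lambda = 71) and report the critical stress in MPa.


sigma_cr = pi^2 * E / lambda^2
= 9.8696 * 200000.0 / 71^2
= 9.8696 * 200000.0 / 5041
= 391.5733 MPa

391.5733 MPa


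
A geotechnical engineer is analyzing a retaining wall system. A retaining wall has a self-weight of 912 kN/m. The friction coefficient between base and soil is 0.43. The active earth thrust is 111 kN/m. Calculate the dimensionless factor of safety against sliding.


Resisting force = mu * W = 0.43 * 912 = 392.16 kN/m
FOS = Resisting / Driving = 392.16 / 111
= 3.533 (dimensionless)

3.533 (dimensionless)


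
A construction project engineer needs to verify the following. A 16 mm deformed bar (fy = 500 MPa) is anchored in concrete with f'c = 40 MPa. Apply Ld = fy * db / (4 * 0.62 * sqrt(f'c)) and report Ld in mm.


Ld = (fy * db) / (4 * 0.62 * sqrt(f'c))
= (500 * 16) / (4 * 0.62 * sqrt(40))
= 8000 / 15.6849
= 510.04 mm

510.04 mm


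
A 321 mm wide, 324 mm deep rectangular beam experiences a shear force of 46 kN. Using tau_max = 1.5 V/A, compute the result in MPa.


A = b * h = 321 * 324 = 104004 mm^2
V = 46 kN = 46000.0 N
tau_max = 1.5 * V / A = 1.5 * 46000.0 / 104004
= 0.6634 MPa

0.6634 MPa


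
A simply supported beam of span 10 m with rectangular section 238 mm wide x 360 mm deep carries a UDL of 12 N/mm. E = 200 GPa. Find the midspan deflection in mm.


I = 238 * 360^3 / 12 = 925344000.0 mm^4
L = 10000.0 mm, w = 12 N/mm, E = 200000.0 MPa
delta = 5 * w * L^4 / (384 * E * I)
= 5 * 12 * 10000.0^4 / (384 * 200000.0 * 925344000.0)
= 8.4428 mm

8.4428 mm


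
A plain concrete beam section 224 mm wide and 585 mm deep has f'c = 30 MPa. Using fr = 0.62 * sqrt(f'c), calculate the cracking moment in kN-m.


fr = 0.62 * sqrt(30) = 0.62 * 5.4772 = 3.3959 MPa
I = 224 * 585^3 / 12 = 3737097000.0 mm^4
y_t = 292.5 mm
M_cr = fr * I / y_t = 3.3959 * 3737097000.0 / 292.5 N-mm
= 43.3871 kN-m

43.3871 kN-m


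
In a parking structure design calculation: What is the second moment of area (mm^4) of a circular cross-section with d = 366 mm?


r = d / 2 = 366 / 2 = 183.0 mm
I = pi * r^4 / 4 = pi * 183.0^4 / 4
= 880834345.46 mm^4

880834345.46 mm^4


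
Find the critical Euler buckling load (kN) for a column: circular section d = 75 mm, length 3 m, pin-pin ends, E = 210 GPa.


I = pi * d^4 / 64 = 1553155.55 mm^4
L = 3000.0 mm
P_cr = pi^2 * E * I / L^2
= 9.8696 * 210000.0 * 1553155.55 / 3000.0^2
= 357677.39 N = 357.6774 kN

357.6774 kN


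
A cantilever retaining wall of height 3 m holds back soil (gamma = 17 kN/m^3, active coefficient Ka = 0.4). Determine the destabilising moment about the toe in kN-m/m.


Pa = 0.5 * Ka * gamma * H^2
= 0.5 * 0.4 * 17 * 3^2
= 30.6 kN/m
Arm = H / 3 = 3 / 3 = 1.0 m
Mo = Pa * arm = Pa * H / 3 = 30.6 * 3 / 3 = 30.6 kN-m/m

30.6 kN-m/m


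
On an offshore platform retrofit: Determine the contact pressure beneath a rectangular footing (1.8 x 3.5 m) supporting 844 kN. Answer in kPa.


A = 1.8 * 3.5 = 6.3 m^2
q = P / A = 844 / 6.3
= 133.9683 kPa

133.9683 kPa


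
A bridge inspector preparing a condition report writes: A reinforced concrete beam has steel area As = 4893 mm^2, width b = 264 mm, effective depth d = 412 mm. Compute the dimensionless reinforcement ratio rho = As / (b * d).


rho = As / (b * d)
= 4893 / (264 * 412)
= 4893 / 108768
= 0.044986 (dimensionless)

0.044986 (dimensionless)


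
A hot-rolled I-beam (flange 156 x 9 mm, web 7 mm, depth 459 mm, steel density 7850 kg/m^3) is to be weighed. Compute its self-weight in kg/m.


A_flanges = 2 * 156 * 9 = 2808 mm^2
A_web = (459 - 2 * 9) * 7 = 3087 mm^2
A_total = 2808 + 3087 = 5895 mm^2 = 0.005895 m^2
Weight = rho * A = 7850 * 0.005895 = 46.2758 kg/m

46.2758 kg/m


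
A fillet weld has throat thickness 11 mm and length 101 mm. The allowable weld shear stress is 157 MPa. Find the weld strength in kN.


Strength = throat * length * allowable stress
= 11 * 101 * 157 N
= 174427 N
= 174.43 kN

174.43 kN


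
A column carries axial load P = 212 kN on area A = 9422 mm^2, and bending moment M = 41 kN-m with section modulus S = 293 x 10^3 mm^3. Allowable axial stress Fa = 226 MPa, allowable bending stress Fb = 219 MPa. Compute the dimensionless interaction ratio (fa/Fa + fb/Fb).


f_a = P / A = 212000.0 / 9422 = 22.5005 MPa
f_b = M / S = 41000000.0 / 293000.0 = 139.9317 MPa
Ratio = f_a / Fa + f_b / Fb
= 22.5005 / 226 + 139.9317 / 219
= 0.7385 (dimensionless)

0.7385 (dimensionless)


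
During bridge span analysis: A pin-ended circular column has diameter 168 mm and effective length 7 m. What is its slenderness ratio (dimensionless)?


Radius of gyration r = d / 4 = 168 / 4 = 42.0 mm
L_eff = 7000.0 mm
Slenderness ratio = L / r = 7000.0 / 42.0 = 166.67 (dimensionless)

166.67 (dimensionless)


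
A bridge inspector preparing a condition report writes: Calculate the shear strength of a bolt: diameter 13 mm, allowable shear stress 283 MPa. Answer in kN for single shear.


A = pi * d^2 / 4 = pi * 13^2 / 4 = 132.7323 mm^2
V = f_v * A / 1000 = 283 * 132.7323 / 1000
= 37.5632 kN

37.5632 kN


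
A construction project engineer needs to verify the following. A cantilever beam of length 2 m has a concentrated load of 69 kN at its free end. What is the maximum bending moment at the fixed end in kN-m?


For a cantilever with a point load at the free end:
M_max = P * L = 69 * 2 = 138 kN-m

138 kN-m


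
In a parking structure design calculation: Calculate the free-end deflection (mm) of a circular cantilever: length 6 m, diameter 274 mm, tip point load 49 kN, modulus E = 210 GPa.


I = pi * d^4 / 64 = pi * 274^4 / 64 = 276676421.54 mm^4
L = 6000.0 mm, P = 49000.0 N, E = 210000.0 MPa
delta = P * L^3 / (3 * E * I)
= 49000.0 * 6000.0^3 / (3 * 210000.0 * 276676421.54)
= 60.7208 mm

60.7208 mm


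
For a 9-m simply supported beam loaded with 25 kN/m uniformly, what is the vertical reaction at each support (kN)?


Total load = w * L = 25 * 9 = 225 kN
By symmetry, each reaction R = total / 2 = 225 / 2 = 112.5 kN

112.5 kN


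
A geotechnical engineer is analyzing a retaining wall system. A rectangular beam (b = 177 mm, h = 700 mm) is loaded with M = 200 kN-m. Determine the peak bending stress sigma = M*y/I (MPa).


I = b * h^3 / 12 = 177 * 700^3 / 12 = 5059250000.0 mm^4
y = h / 2 = 700 / 2 = 350.0 mm
M = 200 kN-m = 200000000.0 N-mm
sigma = M * y / I = 200000000.0 * 350.0 / 5059250000.0
= 13.84 MPa

13.84 MPa


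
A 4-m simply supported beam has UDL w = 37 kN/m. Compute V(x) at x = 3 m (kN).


R_A = w * L / 2 = 37 * 4 / 2 = 74.0 kN
V(x) = R_A - w * x = 74.0 - 37 * 3
= -37.0 kN

-37.0 kN


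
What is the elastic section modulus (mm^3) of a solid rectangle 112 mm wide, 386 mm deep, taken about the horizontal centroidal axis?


S = b * h^2 / 6
= 112 * 386^2 / 6
= 112 * 148996 / 6
= 2781258.67 mm^3

2781258.67 mm^3


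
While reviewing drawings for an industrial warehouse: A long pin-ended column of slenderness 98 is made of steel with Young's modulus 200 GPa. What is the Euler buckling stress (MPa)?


sigma_cr = pi^2 * E / lambda^2
= 9.8696 * 200000.0 / 98^2
= 9.8696 * 200000.0 / 9604
= 205.5311 MPa

205.5311 MPa


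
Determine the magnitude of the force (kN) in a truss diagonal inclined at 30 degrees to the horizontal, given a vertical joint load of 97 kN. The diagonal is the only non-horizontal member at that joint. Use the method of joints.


At the joint, only the diagonal has a vertical component, so vertical equilibrium gives:
F * sin(30) = 97
F = 97 / sin(30)
= 97 / 0.5
= 194.0 kN

194.0 kN


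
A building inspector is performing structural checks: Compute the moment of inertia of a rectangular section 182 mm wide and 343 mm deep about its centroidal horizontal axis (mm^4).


I = b * h^3 / 12
= 182 * 343^3 / 12
= 182 * 40353607 / 12
= 612029706.17 mm^4

612029706.17 mm^4


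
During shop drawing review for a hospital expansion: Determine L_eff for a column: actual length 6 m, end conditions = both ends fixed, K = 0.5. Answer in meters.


L_eff = K * L
= 0.5 * 6
= 3.0 m

3.0 m


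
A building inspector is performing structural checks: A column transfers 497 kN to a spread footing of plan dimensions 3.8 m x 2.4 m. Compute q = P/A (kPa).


A = 3.8 * 2.4 = 9.12 m^2
q = P / A = 497 / 9.12
= 54.4956 kPa

54.4956 kPa


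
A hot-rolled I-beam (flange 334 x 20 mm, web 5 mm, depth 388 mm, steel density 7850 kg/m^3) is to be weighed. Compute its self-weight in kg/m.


A_flanges = 2 * 334 * 20 = 13360 mm^2
A_web = (388 - 2 * 20) * 5 = 1740 mm^2
A_total = 13360 + 1740 = 15100 mm^2 = 0.015100 m^2
Weight = rho * A = 7850 * 0.015100 = 118.535 kg/m

118.535 kg/m


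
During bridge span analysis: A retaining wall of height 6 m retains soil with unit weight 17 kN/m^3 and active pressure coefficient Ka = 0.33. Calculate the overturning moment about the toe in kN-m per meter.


Pa = 0.5 * Ka * gamma * H^2
= 0.5 * 0.33 * 17 * 6^2
= 100.98 kN/m
Arm = H / 3 = 6 / 3 = 2.0 m
Mo = Pa * arm = Pa * H / 3 = 100.98 * 6 / 3 = 201.96 kN-m/m

201.96 kN-m/m


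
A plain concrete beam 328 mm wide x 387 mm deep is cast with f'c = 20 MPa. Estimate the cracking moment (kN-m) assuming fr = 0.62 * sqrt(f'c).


fr = 0.62 * sqrt(20) = 0.62 * 4.4721 = 2.7727 MPa
I = 328 * 387^3 / 12 = 1584256482.0 mm^4
y_t = 193.5 mm
M_cr = fr * I / y_t = 2.7727 * 1584256482.0 / 193.5 N-mm
= 22.7013 kN-m

22.7013 kN-m


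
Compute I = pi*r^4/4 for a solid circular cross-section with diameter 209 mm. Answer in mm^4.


r = d / 2 = 209 / 2 = 104.5 mm
I = pi * r^4 / 4 = pi * 104.5^4 / 4
= 93660191.87 mm^4

93660191.87 mm^4


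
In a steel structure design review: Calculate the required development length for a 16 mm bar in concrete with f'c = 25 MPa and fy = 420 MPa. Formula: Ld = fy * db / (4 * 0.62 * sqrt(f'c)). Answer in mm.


Ld = (fy * db) / (4 * 0.62 * sqrt(f'c))
= (420 * 16) / (4 * 0.62 * sqrt(25))
= 6720 / 12.4
= 541.94 mm

541.94 mm


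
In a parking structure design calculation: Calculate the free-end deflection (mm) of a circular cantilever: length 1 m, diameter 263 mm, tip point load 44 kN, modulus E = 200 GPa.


I = pi * d^4 / 64 = pi * 263^4 / 64 = 234851258.98 mm^4
L = 1000.0 mm, P = 44000.0 N, E = 200000.0 MPa
delta = P * L^3 / (3 * E * I)
= 44000.0 * 1000.0^3 / (3 * 200000.0 * 234851258.98)
= 0.3123 mm

0.3123 mm


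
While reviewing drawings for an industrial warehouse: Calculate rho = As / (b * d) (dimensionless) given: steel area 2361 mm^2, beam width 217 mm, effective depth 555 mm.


rho = As / (b * d)
= 2361 / (217 * 555)
= 2361 / 120435
= 0.019604 (dimensionless)

0.019604 (dimensionless)


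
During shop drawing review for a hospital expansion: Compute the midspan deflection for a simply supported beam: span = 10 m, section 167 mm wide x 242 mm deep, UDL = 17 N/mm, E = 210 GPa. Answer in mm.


I = 167 * 242^3 / 12 = 197233791.33 mm^4
L = 10000.0 mm, w = 17 N/mm, E = 210000.0 MPa
delta = 5 * w * L^4 / (384 * E * I)
= 5 * 17 * 10000.0^4 / (384 * 210000.0 * 197233791.33)
= 53.4425 mm

53.4425 mm


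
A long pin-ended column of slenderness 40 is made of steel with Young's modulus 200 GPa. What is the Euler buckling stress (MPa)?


sigma_cr = pi^2 * E / lambda^2
= 9.8696 * 200000.0 / 40^2
= 9.8696 * 200000.0 / 1600
= 1233.7006 MPa

1233.7006 MPa


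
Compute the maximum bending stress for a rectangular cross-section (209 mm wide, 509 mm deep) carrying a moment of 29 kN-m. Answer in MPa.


I = b * h^3 / 12 = 209 * 509^3 / 12 = 2296774655.08 mm^4
y = h / 2 = 509 / 2 = 254.5 mm
M = 29 kN-m = 29000000.0 N-mm
sigma = M * y / I = 29000000.0 * 254.5 / 2296774655.08
= 3.21 MPa

3.21 MPa


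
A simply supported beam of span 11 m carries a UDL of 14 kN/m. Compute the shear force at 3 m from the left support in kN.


R_A = w * L / 2 = 14 * 11 / 2 = 77.0 kN
V(x) = R_A - w * x = 77.0 - 14 * 3
= 35.0 kN

35.0 kN


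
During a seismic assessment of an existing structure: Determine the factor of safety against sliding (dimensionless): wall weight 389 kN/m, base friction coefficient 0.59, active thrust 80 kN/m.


Resisting force = mu * W = 0.59 * 389 = 229.51 kN/m
FOS = Resisting / Driving = 229.51 / 80
= 2.8689 (dimensionless)

2.8689 (dimensionless)


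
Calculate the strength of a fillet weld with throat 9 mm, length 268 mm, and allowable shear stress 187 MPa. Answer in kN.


Strength = throat * length * allowable stress
= 9 * 268 * 187 N
= 451044 N
= 451.04 kN

451.04 kN


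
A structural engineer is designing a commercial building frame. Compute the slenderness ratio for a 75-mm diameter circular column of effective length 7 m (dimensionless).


Radius of gyration r = d / 4 = 75 / 4 = 18.75 mm
L_eff = 7000.0 mm
Slenderness ratio = L / r = 7000.0 / 18.75 = 373.33 (dimensionless)

373.33 (dimensionless)


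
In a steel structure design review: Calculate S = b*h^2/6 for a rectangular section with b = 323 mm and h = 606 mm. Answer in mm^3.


S = b * h^2 / 6
= 323 * 606^2 / 6
= 323 * 367236 / 6
= 19769538.0 mm^3

19769538.0 mm^3


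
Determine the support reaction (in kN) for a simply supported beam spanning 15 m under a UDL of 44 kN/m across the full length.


Total load = w * L = 44 * 15 = 660 kN
By symmetry, each reaction R = total / 2 = 660 / 2 = 330.0 kN

330.0 kN


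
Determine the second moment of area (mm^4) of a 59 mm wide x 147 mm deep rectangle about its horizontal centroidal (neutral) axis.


I = b * h^3 / 12
= 59 * 147^3 / 12
= 59 * 3176523 / 12
= 15617904.75 mm^4

15617904.75 mm^4


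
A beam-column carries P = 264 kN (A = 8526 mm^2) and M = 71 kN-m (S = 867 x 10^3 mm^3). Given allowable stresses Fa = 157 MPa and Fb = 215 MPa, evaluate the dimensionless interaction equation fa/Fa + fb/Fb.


f_a = P / A = 264000.0 / 8526 = 30.9641 MPa
f_b = M / S = 71000000.0 / 867000.0 = 81.8916 MPa
Ratio = f_a / Fa + f_b / Fb
= 30.9641 / 157 + 81.8916 / 215
= 0.5781 (dimensionless)

0.5781 (dimensionless)


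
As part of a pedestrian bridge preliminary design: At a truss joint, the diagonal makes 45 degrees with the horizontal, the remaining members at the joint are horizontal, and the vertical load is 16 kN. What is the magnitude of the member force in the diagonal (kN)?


At the joint, only the diagonal has a vertical component, so vertical equilibrium gives:
F * sin(45) = 16
F = 16 / sin(45)
= 16 / 0.707107
= 22.63 kN

22.63 kN


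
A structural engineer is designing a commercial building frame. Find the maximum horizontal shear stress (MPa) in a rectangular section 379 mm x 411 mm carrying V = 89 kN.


A = b * h = 379 * 411 = 155769 mm^2
V = 89 kN = 89000.0 N
tau_max = 1.5 * V / A = 1.5 * 89000.0 / 155769
= 0.857 MPa

0.857 MPa


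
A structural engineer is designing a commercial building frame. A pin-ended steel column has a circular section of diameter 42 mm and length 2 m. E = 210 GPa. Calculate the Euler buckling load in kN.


I = pi * d^4 / 64 = 152745.02 mm^4
L = 2000.0 mm
P_cr = pi^2 * E * I / L^2
= 9.8696 * 210000.0 * 152745.02 / 2000.0^2
= 79145.48 N = 79.1455 kN

79.1455 kN


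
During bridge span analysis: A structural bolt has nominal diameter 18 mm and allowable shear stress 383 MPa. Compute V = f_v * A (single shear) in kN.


A = pi * d^2 / 4 = pi * 18^2 / 4 = 254.469 mm^2
V = f_v * A / 1000 = 383 * 254.469 / 1000
= 97.4616 kN

97.4616 kN


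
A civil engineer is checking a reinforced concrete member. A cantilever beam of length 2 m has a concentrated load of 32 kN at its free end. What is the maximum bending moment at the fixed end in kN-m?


For a cantilever with a point load at the free end:
M_max = P * L = 32 * 2 = 64 kN-m

64 kN-m


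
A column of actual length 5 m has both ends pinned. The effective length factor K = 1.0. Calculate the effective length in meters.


L_eff = K * L
= 1.0 * 5
= 5.0 m

5.0 m


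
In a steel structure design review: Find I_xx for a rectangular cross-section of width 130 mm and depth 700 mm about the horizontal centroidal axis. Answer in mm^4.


I = b * h^3 / 12
= 130 * 700^3 / 12
= 130 * 343000000 / 12
= 3715833333.33 mm^4

3715833333.33 mm^4


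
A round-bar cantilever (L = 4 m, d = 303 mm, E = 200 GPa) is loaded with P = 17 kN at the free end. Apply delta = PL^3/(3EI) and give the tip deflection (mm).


I = pi * d^4 / 64 = pi * 303^4 / 64 = 413752292.13 mm^4
L = 4000.0 mm, P = 17000.0 N, E = 200000.0 MPa
delta = P * L^3 / (3 * E * I)
= 17000.0 * 4000.0^3 / (3 * 200000.0 * 413752292.13)
= 4.3827 mm

4.3827 mm


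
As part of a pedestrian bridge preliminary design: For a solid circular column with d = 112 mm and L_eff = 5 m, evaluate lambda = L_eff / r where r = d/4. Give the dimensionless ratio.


Radius of gyration r = d / 4 = 112 / 4 = 28.0 mm
L_eff = 5000.0 mm
Slenderness ratio = L / r = 5000.0 / 28.0 = 178.57 (dimensionless)

178.57 (dimensionless)


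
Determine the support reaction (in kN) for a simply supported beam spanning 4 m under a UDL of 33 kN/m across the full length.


Total load = w * L = 33 * 4 = 132 kN
By symmetry, each reaction R = total / 2 = 132 / 2 = 66.0 kN

66.0 kN


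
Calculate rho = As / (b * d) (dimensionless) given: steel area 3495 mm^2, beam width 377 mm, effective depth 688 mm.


rho = As / (b * d)
= 3495 / (377 * 688)
= 3495 / 259376
= 0.013475 (dimensionless)

0.013475 (dimensionless)


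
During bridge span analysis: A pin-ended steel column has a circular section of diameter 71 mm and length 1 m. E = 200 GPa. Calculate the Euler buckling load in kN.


I = pi * d^4 / 64 = 1247392.97 mm^4
L = 1000.0 mm
P_cr = pi^2 * E * I / L^2
= 9.8696 * 200000.0 * 1247392.97 / 1000.0^2
= 2462255.04 N = 2462.255 kN

2462.255 kN


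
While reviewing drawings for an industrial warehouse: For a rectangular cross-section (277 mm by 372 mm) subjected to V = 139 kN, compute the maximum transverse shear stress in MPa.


A = b * h = 277 * 372 = 103044 mm^2
V = 139 kN = 139000.0 N
tau_max = 1.5 * V / A = 1.5 * 139000.0 / 103044
= 2.0234 MPa

2.0234 MPa


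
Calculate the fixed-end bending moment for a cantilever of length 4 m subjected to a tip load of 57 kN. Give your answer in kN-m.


For a cantilever with a point load at the free end:
M_max = P * L = 57 * 4 = 228 kN-m

228 kN-m


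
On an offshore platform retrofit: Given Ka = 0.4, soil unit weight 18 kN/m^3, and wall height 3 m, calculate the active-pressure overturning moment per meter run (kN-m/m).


Pa = 0.5 * Ka * gamma * H^2
= 0.5 * 0.4 * 18 * 3^2
= 32.4 kN/m
Arm = H / 3 = 3 / 3 = 1.0 m
Mo = Pa * arm = Pa * H / 3 = 32.4 * 3 / 3 = 32.4 kN-m/m

32.4 kN-m/m


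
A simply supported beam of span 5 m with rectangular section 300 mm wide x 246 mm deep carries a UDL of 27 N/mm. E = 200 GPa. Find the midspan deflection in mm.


I = 300 * 246^3 / 12 = 372173400.0 mm^4
L = 5000.0 mm, w = 27 N/mm, E = 200000.0 MPa
delta = 5 * w * L^4 / (384 * E * I)
= 5 * 27 * 5000.0^4 / (384 * 200000.0 * 372173400.0)
= 2.9519 mm

2.9519 mm


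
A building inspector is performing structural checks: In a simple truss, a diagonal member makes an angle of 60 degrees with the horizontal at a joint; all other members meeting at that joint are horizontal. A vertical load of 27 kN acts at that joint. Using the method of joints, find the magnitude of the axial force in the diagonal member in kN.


At the joint, only the diagonal has a vertical component, so vertical equilibrium gives:
F * sin(60) = 27
F = 27 / sin(60)
= 27 / 0.866025
= 31.18 kN

31.18 kN


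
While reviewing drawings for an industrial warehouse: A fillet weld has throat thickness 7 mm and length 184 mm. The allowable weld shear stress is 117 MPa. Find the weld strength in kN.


Strength = throat * length * allowable stress
= 7 * 184 * 117 N
= 150696 N
= 150.7 kN

150.7 kN


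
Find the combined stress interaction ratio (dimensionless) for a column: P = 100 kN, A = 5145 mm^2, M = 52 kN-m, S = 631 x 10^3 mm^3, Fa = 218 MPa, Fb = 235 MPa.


f_a = P / A = 100000.0 / 5145 = 19.4363 MPa
f_b = M / S = 52000000.0 / 631000.0 = 82.4089 MPa
Ratio = f_a / Fa + f_b / Fb
= 19.4363 / 218 + 82.4089 / 235
= 0.4398 (dimensionless)

0.4398 (dimensionless)


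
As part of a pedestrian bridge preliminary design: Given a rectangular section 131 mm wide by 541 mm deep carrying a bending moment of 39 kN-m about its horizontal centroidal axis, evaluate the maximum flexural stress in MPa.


I = b * h^3 / 12 = 131 * 541^3 / 12 = 1728549595.92 mm^4
y = h / 2 = 541 / 2 = 270.5 mm
M = 39 kN-m = 39000000.0 N-mm
sigma = M * y / I = 39000000.0 * 270.5 / 1728549595.92
= 6.1 MPa

6.1 MPa


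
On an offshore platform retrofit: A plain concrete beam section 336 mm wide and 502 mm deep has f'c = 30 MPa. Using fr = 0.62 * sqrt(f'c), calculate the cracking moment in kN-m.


fr = 0.62 * sqrt(30) = 0.62 * 5.4772 = 3.3959 MPa
I = 336 * 502^3 / 12 = 3542168224.0 mm^4
y_t = 251.0 mm
M_cr = fr * I / y_t = 3.3959 * 3542168224.0 / 251.0 N-mm
= 47.9234 kN-m

47.9234 kN-m


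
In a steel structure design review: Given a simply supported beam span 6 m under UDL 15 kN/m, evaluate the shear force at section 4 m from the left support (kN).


R_A = w * L / 2 = 15 * 6 / 2 = 45.0 kN
V(x) = R_A - w * x = 45.0 - 15 * 4
= -15.0 kN

-15.0 kN
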